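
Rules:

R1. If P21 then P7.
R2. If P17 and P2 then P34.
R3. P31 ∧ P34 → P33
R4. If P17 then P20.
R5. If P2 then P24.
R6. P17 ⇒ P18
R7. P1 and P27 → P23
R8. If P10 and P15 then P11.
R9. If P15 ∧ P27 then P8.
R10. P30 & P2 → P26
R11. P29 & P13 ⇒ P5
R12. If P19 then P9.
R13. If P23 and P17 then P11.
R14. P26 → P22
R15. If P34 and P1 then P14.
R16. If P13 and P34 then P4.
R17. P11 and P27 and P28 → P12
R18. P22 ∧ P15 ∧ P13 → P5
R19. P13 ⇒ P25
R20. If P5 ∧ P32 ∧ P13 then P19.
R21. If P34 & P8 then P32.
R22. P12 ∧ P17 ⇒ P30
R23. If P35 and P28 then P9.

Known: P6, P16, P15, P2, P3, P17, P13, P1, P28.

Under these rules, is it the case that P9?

Forward chaining from the given facts derives: P34, P20, P24, P18, P14, P4, P25.
Rules concluding P9: R12 needs P19; R23 needs P35 — none of these are established.

No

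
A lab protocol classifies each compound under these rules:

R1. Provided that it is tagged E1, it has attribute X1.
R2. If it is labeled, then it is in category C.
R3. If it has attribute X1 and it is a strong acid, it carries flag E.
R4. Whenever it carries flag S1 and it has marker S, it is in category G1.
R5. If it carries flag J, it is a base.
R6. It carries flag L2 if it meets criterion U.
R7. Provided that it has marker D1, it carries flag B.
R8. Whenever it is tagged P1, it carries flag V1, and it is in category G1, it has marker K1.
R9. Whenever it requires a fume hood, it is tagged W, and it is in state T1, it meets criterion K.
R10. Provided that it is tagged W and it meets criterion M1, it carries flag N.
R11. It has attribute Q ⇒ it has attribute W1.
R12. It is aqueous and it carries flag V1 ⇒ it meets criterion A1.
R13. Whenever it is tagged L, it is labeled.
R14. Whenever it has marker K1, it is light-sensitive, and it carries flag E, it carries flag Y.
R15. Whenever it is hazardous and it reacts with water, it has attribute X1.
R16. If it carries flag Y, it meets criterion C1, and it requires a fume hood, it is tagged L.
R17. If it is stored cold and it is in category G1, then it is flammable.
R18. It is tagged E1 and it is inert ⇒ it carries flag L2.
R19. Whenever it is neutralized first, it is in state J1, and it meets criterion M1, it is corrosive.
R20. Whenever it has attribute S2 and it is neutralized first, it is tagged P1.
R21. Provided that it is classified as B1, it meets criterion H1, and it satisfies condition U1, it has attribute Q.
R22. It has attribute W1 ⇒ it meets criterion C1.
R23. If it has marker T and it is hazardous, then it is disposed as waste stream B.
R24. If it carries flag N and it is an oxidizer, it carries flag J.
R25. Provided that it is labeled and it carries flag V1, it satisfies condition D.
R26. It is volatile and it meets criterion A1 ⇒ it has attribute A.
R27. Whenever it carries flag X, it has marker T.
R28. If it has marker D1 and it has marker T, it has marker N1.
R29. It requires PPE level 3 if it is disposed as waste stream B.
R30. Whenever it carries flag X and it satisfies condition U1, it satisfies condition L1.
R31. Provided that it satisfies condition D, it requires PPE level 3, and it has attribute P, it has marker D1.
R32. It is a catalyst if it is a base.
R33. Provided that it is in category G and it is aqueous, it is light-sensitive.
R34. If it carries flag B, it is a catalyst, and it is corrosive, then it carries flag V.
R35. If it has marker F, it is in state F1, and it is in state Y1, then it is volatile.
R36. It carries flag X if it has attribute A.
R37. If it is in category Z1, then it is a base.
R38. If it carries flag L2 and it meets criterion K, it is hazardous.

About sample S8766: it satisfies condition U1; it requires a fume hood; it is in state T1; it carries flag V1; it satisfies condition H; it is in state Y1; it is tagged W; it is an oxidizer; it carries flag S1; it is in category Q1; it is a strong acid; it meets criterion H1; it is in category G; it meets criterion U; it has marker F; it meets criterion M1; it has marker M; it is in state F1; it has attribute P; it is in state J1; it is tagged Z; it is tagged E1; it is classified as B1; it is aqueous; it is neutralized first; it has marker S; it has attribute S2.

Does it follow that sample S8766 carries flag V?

By R1 (it is tagged E1): it has attribute X1.
By R3 (it has attribute X1, it is a strong acid): it carries flag E.
By R4 (it carries flag S1, it has marker S): it is in category G1.
By R6 (it meets criterion U): it carries flag L2.
By R9 (it requires a fume hood, it is tagged W, it is in state T1): it meets criterion K.
By R10 (it is tagged W, it meets criterion M1): it carries flag N.
By R12 (it is aqueous, it carries flag V1): it meets criterion A1.
By R19 (it is neutralized first, it is in state J1, it meets criterion M1): it is corrosive.
By R20 (it has attribute S2, it is neutralized first): it is tagged P1.
By R21 (it is classified as B1, it meets criterion H1, it satisfies condition U1): it has attribute Q.
By R24 (it carries flag N, it is an oxidizer): it carries flag J.
By R33 (it is in category G, it is aqueous): it is light-sensitive.
By R35 (it has marker F, it is in state F1, it is in state Y1): it is volatile.
By R38 (it carries flag L2, it meets criterion K): it is hazardous.
By R5 (it carries flag J): it is a base.
By R8 (it is tagged P1, it carries flag V1, it is in category G1): it has marker K1.
By R11 (it has attribute Q): it has attribute W1.
By R14 (it has marker K1, it is light-sensitive, it carries flag E): it carries flag Y.
By R22 (it has attribute W1): it meets criterion C1.
By R26 (it is volatile, it meets criterion A1): it has attribute A.
By R32 (it is a base): it is a catalyst.
By R36 (it has attribute A): it carries flag X.
By R16 (it carries flag Y, it meets criterion C1, it requires a fume hood): it is tagged L.
By R27 (it carries flag X): it has marker T.
By R13 (it is tagged L): it is labeled.
By R23 (it has marker T, it is hazardous): it is disposed as waste stream B.
By R25 (it is labeled, it carries flag V1): it satisfies condition D.
By R29 (it is disposed as waste stream B): it requires PPE level 3.
By R31 (it satisfies condition D, it requires PPE level 3, it has attribute P): it has marker D1.
By R7 (it has marker D1): it carries flag B.
By R34 (it carries flag B, it is a catalyst, it is corrosive): it carries flag V.

Yes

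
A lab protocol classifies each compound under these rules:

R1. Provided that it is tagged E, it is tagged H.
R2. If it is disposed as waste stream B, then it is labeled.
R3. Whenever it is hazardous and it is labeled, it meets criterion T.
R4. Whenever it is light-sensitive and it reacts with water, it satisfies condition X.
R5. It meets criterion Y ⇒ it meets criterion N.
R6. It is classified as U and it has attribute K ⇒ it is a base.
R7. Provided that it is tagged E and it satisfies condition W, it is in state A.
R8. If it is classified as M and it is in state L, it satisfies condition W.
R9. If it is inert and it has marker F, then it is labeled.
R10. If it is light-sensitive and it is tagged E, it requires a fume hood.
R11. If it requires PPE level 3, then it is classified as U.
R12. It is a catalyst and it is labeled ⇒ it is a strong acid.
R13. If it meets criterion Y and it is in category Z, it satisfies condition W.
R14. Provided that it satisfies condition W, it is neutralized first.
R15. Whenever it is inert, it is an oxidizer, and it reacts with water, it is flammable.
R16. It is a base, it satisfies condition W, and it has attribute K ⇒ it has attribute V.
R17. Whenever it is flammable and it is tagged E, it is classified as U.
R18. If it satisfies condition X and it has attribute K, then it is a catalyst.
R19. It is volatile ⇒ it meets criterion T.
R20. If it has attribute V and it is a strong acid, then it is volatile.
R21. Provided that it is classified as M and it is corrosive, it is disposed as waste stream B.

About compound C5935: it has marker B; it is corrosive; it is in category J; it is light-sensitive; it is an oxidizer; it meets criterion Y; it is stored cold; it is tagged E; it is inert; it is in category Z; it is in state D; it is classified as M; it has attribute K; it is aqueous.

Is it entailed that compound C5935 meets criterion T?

No

Forward chaining from the given facts derives: is tagged H, meets criterion N, requires a fume hood, satisfies condition W, is neutralized first, is disposed as waste stream B, is labeled, is in state A.
Rules concluding "it meets criterion T": R3 needs "it is hazardous"; R19 needs "it is volatile" — none of these are established.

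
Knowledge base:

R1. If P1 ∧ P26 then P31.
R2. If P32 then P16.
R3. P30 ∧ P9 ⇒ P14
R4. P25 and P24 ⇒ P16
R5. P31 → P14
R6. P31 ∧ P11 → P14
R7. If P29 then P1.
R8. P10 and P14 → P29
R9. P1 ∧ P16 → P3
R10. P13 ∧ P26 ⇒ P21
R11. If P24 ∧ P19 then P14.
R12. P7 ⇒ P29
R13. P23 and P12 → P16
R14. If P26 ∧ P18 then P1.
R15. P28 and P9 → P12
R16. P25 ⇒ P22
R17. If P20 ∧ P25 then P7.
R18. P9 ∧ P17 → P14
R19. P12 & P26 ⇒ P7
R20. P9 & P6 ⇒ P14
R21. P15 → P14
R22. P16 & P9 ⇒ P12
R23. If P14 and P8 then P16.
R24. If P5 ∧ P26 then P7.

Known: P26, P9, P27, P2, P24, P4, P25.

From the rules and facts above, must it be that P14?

P16  (by R4: P25, P24)
P12  (by R22: P16, P9)
P7  (by R19: P12, P26)
P29  (by R12: P7)
P1  (by R7: P29)
P31  (by R1: P1, P26)
P14  (by R5: P31)

Yes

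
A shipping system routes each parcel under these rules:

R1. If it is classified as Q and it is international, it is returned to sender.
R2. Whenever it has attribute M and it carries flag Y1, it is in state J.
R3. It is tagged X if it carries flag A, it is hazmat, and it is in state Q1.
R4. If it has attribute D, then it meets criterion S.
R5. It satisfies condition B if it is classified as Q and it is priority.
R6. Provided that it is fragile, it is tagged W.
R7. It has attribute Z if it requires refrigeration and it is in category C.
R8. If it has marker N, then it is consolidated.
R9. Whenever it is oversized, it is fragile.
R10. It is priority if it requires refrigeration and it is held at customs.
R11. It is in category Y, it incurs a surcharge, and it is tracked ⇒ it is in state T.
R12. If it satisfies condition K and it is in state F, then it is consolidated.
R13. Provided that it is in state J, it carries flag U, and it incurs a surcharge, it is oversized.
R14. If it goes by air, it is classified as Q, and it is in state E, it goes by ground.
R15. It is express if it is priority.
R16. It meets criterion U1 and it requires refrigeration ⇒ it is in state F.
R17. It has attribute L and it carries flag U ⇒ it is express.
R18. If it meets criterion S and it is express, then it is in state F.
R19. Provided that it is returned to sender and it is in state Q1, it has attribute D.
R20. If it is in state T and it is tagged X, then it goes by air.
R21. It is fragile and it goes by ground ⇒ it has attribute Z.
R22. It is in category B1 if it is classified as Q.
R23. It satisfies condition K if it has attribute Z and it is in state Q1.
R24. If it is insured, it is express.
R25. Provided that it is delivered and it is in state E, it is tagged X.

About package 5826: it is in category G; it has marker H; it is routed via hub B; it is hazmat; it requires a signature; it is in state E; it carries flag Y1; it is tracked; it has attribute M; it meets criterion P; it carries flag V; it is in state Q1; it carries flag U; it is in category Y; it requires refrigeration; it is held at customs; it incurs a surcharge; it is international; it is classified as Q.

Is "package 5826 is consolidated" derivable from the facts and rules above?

No

Forward chaining from the given facts derives: is returned to sender, is in state J, is priority, is in state T, is oversized, is express, has attribute D, is in category B1, meets criterion S, satisfies condition B, is fragile, is in state F, is tagged W.
Rules concluding "it is consolidated": R8 needs "it has marker N"; R12 needs "it satisfies condition K" — none of these are established.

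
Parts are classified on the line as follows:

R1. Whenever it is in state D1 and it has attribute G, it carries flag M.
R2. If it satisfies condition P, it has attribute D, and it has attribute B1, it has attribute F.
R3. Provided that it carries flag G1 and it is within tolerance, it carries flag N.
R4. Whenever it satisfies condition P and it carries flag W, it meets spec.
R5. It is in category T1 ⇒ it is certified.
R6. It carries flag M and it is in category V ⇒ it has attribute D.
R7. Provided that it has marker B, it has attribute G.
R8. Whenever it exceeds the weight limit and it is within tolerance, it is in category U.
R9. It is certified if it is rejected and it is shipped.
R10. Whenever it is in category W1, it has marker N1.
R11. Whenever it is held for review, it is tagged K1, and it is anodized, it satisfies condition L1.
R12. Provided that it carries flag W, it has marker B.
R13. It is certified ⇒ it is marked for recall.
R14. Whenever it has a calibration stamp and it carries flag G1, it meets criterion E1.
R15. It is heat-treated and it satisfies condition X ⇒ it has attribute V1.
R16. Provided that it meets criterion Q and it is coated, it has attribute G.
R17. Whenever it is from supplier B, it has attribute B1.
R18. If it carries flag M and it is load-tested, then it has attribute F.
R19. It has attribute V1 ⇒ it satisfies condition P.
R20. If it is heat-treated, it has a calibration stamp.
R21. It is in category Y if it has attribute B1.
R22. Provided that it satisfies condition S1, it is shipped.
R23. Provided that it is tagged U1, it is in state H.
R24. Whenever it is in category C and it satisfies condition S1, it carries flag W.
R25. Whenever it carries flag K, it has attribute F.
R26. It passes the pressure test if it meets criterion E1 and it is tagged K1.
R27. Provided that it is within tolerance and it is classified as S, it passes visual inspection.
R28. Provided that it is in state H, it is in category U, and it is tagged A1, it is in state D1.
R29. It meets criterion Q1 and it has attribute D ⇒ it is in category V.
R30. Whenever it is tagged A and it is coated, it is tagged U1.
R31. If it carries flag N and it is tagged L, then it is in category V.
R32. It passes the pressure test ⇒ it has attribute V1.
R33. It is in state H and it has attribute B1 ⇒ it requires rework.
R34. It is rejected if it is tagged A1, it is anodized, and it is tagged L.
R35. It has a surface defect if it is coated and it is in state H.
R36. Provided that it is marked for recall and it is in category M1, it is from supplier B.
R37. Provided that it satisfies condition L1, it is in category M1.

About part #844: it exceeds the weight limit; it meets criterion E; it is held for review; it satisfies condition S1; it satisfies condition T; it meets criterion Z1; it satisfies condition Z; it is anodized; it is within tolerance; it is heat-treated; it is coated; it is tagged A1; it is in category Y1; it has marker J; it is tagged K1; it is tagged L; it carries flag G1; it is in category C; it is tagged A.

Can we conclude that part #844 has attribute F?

By R3 (it carries flag G1, it is within tolerance): it carries flag N.
By R8 (it exceeds the weight limit, it is within tolerance): it is in category U.
By R11 (it is held for review, it is tagged K1, it is anodized): it satisfies condition L1.
By R20 (it is heat-treated): it has a calibration stamp.
By R22 (it satisfies condition S1): it is shipped.
By R24 (it is in category C, it satisfies condition S1): it carries flag W.
By R30 (it is tagged A, it is coated): it is tagged U1.
By R31 (it carries flag N, it is tagged L): it is in category V.
By R34 (it is tagged A1, it is anodized, it is tagged L): it is rejected.
By R37 (it satisfies condition L1): it is in category M1.
By R9 (it is rejected, it is shipped): it is certified.
By R12 (it carries flag W): it has marker B.
By R13 (it is certified): it is marked for recall.
By R14 (it has a calibration stamp, it carries flag G1): it meets criterion E1.
By R23 (it is tagged U1): it is in state H.
By R26 (it meets criterion E1, it is tagged K1): it passes the pressure test.
By R28 (it is in state H, it is in category U, it is tagged A1): it is in state D1.
By R32 (it passes the pressure test): it has attribute V1.
By R36 (it is marked for recall, it is in category M1): it is from supplier B.
By R7 (it has marker B): it has attribute G.
By R17 (it is from supplier B): it has attribute B1.
By R19 (it has attribute V1): it satisfies condition P.
By R1 (it is in state D1, it has attribute G): it carries flag M.
By R6 (it carries flag M, it is in category V): it has attribute D.
By R2 (it satisfies condition P, it has attribute D, it has attribute B1): it has attribute F.

Yes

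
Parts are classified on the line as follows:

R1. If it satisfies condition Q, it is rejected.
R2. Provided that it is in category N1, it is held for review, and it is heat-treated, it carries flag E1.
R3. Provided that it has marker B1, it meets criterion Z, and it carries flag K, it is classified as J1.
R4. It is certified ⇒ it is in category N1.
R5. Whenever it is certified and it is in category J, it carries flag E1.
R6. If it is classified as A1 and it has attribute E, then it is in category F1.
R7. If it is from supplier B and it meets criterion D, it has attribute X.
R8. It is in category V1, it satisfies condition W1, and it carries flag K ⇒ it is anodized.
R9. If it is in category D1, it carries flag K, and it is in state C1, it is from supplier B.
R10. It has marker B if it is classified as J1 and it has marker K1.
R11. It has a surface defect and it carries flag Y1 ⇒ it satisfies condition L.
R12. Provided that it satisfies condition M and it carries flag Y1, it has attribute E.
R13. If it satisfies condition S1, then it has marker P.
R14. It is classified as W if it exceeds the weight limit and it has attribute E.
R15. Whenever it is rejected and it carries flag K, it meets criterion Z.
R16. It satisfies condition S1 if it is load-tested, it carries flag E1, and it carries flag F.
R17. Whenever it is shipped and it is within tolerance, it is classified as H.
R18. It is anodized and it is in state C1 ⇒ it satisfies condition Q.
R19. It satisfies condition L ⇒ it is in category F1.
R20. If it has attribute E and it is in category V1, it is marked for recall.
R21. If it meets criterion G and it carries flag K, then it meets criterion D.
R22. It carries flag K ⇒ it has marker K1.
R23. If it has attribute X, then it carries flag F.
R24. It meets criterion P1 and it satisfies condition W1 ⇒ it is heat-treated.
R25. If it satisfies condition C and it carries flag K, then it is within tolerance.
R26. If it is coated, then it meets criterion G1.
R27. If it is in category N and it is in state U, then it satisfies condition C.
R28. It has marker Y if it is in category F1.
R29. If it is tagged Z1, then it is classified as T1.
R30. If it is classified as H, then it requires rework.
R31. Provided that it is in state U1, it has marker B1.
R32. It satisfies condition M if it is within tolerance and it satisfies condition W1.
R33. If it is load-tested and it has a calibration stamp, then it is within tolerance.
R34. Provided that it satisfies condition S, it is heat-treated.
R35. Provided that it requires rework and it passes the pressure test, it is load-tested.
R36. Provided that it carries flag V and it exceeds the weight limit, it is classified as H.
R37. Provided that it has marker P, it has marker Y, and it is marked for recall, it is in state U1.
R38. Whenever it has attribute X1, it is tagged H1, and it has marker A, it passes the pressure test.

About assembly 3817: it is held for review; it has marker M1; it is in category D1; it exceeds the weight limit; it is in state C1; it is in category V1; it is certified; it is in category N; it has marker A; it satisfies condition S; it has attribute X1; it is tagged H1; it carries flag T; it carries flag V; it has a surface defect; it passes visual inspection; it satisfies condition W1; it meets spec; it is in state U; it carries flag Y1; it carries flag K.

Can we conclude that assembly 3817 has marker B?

No

Forward chaining from the given facts derives: is in category N1, is anodized, is from supplier B, satisfies condition L, satisfies condition Q, is in category F1, has marker K1, satisfies condition C, has marker Y, is heat-treated, is classified as H, passes the pressure test, is rejected, carries flag E1, meets criterion Z, is within tolerance, requires rework, satisfies condition M, is load-tested, has attribute E, is classified as W, is marked for recall.
The only rule concluding "it has marker B" is R10, which needs "it is classified as J1"; that is never established.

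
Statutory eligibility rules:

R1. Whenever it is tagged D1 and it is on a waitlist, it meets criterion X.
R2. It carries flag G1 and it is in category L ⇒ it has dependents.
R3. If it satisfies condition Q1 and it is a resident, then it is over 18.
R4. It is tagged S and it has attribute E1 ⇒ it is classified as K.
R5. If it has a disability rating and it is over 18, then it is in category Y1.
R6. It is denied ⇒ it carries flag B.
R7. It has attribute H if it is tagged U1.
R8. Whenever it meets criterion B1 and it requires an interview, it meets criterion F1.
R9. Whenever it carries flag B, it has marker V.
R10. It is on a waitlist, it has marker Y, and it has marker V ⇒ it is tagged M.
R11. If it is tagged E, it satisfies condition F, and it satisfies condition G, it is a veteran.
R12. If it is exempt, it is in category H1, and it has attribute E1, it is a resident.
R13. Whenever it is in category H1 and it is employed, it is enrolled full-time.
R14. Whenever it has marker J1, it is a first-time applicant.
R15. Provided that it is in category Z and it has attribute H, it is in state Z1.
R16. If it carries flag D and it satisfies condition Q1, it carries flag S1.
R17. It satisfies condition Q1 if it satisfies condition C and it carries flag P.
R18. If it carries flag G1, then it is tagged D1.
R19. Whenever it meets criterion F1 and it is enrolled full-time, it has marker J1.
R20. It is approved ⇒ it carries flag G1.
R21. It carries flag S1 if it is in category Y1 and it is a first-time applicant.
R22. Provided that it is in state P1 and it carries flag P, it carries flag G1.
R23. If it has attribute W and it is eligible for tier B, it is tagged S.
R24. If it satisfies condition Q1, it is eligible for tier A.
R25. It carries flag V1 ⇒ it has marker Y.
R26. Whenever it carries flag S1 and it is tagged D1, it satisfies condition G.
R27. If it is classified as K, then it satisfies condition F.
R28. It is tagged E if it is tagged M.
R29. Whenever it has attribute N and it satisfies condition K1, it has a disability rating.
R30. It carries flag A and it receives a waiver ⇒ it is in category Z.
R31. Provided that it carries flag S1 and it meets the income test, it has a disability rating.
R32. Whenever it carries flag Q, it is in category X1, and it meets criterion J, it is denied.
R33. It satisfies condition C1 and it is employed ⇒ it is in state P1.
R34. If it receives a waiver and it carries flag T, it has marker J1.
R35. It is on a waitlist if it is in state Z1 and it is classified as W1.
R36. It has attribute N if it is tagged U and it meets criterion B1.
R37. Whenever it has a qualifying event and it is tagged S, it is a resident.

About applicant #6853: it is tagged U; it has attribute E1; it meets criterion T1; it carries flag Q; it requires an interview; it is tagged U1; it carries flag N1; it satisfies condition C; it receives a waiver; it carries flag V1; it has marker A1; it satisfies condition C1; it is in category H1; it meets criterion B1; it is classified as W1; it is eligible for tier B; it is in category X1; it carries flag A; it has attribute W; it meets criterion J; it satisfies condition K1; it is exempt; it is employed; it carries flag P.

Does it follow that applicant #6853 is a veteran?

By R7 (it is tagged U1): it has attribute H.
By R8 (it meets criterion B1, it requires an interview): it meets criterion F1.
By R12 (it is exempt, it is in category H1, it has attribute E1): it is a resident.
By R13 (it is in category H1, it is employed): it is enrolled full-time.
By R17 (it satisfies condition C, it carries flag P): it satisfies condition Q1.
By R19 (it meets criterion F1, it is enrolled full-time): it has marker J1.
By R23 (it has attribute W, it is eligible for tier B): it is tagged S.
By R25 (it carries flag V1): it has marker Y.
By R30 (it carries flag A, it receives a waiver): it is in category Z.
By R32 (it carries flag Q, it is in category X1, it meets criterion J): it is denied.
By R33 (it satisfies condition C1, it is employed): it is in state P1.
By R36 (it is tagged U, it meets criterion B1): it has attribute N.
By R3 (it satisfies condition Q1, it is a resident): it is over 18.
By R4 (it is tagged S, it has attribute E1): it is classified as K.
By R6 (it is denied): it carries flag B.
By R9 (it carries flag B): it has marker V.
By R14 (it has marker J1): it is a first-time applicant.
By R15 (it is in category Z, it has attribute H): it is in state Z1.
By R22 (it is in state P1, it carries flag P): it carries flag G1.
By R27 (it is classified as K): it satisfies condition F.
By R29 (it has attribute N, it satisfies condition K1): it has a disability rating.
By R35 (it is in state Z1, it is classified as W1): it is on a waitlist.
By R5 (it has a disability rating, it is over 18): it is in category Y1.
By R10 (it is on a waitlist, it has marker Y, it has marker V): it is tagged M.
By R18 (it carries flag G1): it is tagged D1.
By R21 (it is in category Y1, it is a first-time applicant): it carries flag S1.
By R26 (it carries flag S1, it is tagged D1): it satisfies condition G.
By R28 (it is tagged M): it is tagged E.
By R11 (it is tagged E, it satisfies condition F, it satisfies condition G): it is a veteran.

Yes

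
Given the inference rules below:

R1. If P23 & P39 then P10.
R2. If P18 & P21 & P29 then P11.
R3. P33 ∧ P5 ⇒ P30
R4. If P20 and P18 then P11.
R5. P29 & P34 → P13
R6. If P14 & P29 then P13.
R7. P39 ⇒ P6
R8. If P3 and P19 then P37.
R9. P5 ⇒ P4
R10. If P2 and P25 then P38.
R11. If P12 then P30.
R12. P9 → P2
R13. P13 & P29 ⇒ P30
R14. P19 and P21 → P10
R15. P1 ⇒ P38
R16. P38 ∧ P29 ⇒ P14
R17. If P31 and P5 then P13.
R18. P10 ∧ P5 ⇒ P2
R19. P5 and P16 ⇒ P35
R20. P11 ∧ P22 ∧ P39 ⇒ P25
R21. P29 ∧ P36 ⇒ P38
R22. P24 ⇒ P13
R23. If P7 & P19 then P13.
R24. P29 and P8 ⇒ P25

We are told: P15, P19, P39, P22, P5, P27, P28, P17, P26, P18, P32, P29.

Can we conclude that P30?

No

Forward chaining from the given facts derives: P6, P4.
Rules concluding P30: R3 needs P33; R11 needs P12; R13 needs P13 — none of these are established.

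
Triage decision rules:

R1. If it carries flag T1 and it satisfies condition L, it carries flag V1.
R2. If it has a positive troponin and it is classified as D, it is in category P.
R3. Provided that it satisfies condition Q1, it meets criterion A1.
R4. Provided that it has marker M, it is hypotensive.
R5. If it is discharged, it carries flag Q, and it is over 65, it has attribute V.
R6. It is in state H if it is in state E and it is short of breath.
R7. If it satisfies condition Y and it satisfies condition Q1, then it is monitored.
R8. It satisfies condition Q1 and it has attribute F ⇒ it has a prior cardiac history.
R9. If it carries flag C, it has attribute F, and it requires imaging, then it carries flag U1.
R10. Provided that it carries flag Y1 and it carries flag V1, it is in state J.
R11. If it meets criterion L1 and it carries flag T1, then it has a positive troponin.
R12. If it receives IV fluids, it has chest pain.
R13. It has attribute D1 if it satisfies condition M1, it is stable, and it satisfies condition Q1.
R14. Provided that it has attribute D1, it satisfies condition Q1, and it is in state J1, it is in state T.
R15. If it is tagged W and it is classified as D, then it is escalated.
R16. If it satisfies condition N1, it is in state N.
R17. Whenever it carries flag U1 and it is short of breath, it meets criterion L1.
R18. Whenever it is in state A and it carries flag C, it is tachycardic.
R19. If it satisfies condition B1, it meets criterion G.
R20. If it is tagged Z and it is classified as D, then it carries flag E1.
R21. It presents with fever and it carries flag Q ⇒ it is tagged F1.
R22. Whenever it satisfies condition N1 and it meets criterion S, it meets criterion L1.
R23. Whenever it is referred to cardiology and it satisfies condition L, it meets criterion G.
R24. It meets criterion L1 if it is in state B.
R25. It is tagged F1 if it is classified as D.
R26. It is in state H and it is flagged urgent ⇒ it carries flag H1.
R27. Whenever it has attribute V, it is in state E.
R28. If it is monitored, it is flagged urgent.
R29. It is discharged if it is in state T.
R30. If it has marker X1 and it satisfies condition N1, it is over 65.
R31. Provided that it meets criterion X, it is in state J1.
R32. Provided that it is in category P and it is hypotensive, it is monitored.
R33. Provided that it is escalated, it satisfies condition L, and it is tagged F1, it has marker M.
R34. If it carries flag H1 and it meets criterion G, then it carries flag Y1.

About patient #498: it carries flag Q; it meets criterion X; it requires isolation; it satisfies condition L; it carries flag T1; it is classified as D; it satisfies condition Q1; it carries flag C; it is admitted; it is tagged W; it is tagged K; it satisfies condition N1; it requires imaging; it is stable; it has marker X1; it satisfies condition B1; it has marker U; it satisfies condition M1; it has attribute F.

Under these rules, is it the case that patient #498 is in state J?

No

Forward chaining from the given facts derives: carries flag V1, meets criterion A1, has a prior cardiac history, carries flag U1, has attribute D1, is escalated, is in state N, meets criterion G, is tagged F1, is over 65, is in state J1, has marker M, is hypotensive, is in state T, is discharged, has attribute V, is in state E.
The only rule concluding "it is in state J" is R10, which needs "it carries flag Y1"; that is never established.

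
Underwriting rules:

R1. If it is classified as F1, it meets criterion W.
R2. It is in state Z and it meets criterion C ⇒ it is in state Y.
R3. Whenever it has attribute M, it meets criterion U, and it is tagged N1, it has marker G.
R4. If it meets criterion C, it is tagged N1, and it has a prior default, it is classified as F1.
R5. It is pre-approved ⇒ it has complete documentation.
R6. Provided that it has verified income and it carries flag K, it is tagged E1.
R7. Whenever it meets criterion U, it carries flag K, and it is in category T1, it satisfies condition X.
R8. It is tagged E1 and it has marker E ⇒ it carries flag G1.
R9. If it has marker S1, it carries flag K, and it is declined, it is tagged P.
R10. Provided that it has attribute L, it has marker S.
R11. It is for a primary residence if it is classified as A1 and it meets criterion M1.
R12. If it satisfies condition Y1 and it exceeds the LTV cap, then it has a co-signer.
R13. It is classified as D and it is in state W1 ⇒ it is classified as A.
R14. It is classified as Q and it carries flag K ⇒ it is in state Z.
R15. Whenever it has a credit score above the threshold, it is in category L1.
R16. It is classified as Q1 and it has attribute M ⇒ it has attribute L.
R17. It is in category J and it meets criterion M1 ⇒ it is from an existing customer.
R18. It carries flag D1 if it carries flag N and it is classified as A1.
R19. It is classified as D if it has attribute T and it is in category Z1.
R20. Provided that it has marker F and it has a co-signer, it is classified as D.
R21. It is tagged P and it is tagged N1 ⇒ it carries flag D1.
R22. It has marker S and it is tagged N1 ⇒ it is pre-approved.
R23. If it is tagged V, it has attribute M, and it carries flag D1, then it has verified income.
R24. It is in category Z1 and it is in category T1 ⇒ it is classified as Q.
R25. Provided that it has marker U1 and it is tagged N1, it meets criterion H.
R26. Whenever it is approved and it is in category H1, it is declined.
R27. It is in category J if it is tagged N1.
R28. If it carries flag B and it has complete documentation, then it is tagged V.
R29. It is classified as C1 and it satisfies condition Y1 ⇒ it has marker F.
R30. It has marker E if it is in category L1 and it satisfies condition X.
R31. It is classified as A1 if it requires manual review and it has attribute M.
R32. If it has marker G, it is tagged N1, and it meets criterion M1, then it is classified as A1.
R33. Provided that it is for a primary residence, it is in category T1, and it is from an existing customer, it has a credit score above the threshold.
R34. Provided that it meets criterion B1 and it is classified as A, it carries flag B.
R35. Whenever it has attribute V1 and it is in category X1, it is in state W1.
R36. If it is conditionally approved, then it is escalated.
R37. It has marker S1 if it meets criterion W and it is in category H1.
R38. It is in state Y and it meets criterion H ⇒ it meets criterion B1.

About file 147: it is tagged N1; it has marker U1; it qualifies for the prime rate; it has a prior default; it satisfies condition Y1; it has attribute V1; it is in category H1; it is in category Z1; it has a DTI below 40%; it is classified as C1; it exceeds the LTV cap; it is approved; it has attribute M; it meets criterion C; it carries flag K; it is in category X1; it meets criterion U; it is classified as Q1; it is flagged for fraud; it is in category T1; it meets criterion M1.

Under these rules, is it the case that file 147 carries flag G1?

Yes

By R3 (it has attribute M, it meets criterion U, it is tagged N1): it has marker G.
By R4 (it meets criterion C, it is tagged N1, it has a prior default): it is classified as F1.
By R7 (it meets criterion U, it carries flag K, it is in category T1): it satisfies condition X.
By R12 (it satisfies condition Y1, it exceeds the LTV cap): it has a co-signer.
By R16 (it is classified as Q1, it has attribute M): it has attribute L.
By R24 (it is in category Z1, it is in category T1): it is classified as Q.
By R25 (it has marker U1, it is tagged N1): it meets criterion H.
By R26 (it is approved, it is in category H1): it is declined.
By R27 (it is tagged N1): it is in category J.
By R29 (it is classified as C1, it satisfies condition Y1): it has marker F.
By R32 (it has marker G, it is tagged N1, it meets criterion M1): it is classified as A1.
By R35 (it has attribute V1, it is in category X1): it is in state W1.
By R1 (it is classified as F1): it meets criterion W.
By R10 (it has attribute L): it has marker S.
By R11 (it is classified as A1, it meets criterion M1): it is for a primary residence.
By R14 (it is classified as Q, it carries flag K): it is in state Z.
By R17 (it is in category J, it meets criterion M1): it is from an existing customer.
By R20 (it has marker F, it has a co-signer): it is classified as D.
By R22 (it has marker S, it is tagged N1): it is pre-approved.
By R33 (it is for a primary residence, it is in category T1, it is from an existing customer): it has a credit score above the threshold.
By R37 (it meets criterion W, it is in category H1): it has marker S1.
By R2 (it is in state Z, it meets criterion C): it is in state Y.
By R5 (it is pre-approved): it has complete documentation.
By R9 (it has marker S1, it carries flag K, it is declined): it is tagged P.
By R13 (it is classified as D, it is in state W1): it is classified as A.
By R15 (it has a credit score above the threshold): it is in category L1.
By R21 (it is tagged P, it is tagged N1): it carries flag D1.
By R30 (it is in category L1, it satisfies condition X): it has marker E.
By R38 (it is in state Y, it meets criterion H): it meets criterion B1.
By R34 (it meets criterion B1, it is classified as A): it carries flag B.
By R28 (it carries flag B, it has complete documentation): it is tagged V.
By R23 (it is tagged V, it has attribute M, it carries flag D1): it has verified income.
By R6 (it has verified income, it carries flag K): it is tagged E1.
By R8 (it is tagged E1, it has marker E): it carries flag G1.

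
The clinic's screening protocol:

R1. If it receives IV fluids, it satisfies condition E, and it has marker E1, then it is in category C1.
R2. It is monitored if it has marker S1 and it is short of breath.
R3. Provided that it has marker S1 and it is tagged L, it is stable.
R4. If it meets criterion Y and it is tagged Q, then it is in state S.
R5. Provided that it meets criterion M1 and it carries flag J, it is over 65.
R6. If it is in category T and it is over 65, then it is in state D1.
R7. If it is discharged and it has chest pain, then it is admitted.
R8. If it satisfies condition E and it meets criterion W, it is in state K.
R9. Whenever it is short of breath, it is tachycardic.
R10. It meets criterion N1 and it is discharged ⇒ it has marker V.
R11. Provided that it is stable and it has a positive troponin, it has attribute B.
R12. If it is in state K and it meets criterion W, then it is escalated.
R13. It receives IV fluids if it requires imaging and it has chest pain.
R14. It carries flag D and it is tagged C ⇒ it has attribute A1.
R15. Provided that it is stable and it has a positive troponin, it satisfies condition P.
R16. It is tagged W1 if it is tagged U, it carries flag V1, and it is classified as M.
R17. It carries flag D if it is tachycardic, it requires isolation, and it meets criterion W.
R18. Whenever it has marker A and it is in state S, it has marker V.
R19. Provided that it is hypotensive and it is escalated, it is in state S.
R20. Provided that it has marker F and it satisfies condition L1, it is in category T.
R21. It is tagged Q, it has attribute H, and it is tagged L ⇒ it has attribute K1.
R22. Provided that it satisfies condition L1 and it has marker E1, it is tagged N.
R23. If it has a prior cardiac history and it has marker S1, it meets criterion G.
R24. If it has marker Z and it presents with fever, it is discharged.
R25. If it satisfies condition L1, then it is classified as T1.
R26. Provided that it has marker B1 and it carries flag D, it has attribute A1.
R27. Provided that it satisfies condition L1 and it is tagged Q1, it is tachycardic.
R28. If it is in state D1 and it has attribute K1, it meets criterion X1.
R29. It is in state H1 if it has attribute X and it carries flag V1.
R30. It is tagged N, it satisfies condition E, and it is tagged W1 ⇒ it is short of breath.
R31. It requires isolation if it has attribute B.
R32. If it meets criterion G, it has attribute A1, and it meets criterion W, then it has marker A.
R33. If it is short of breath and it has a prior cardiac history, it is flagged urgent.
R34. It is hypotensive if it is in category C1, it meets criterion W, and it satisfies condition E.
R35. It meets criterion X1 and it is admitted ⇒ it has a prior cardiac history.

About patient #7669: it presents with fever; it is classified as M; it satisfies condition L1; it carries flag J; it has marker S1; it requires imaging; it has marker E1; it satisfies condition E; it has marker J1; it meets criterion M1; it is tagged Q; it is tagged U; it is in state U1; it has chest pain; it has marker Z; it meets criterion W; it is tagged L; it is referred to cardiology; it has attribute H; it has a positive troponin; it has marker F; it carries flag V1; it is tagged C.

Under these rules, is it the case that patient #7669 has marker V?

By R3 (it has marker S1, it is tagged L): it is stable.
By R5 (it meets criterion M1, it carries flag J): it is over 65.
By R8 (it satisfies condition E, it meets criterion W): it is in state K.
By R11 (it is stable, it has a positive troponin): it has attribute B.
By R12 (it is in state K, it meets criterion W): it is escalated.
By R13 (it requires imaging, it has chest pain): it receives IV fluids.
By R16 (it is tagged U, it carries flag V1, it is classified as M): it is tagged W1.
By R20 (it has marker F, it satisfies condition L1): it is in category T.
By R21 (it is tagged Q, it has attribute H, it is tagged L): it has attribute K1.
By R22 (it satisfies condition L1, it has marker E1): it is tagged N.
By R24 (it has marker Z, it presents with fever): it is discharged.
By R30 (it is tagged N, it satisfies condition E, it is tagged W1): it is short of breath.
By R31 (it has attribute B): it requires isolation.
By R1 (it receives IV fluids, it satisfies condition E, it has marker E1): it is in category C1.
By R6 (it is in category T, it is over 65): it is in state D1.
By R7 (it is discharged, it has chest pain): it is admitted.
By R9 (it is short of breath): it is tachycardic.
By R17 (it is tachycardic, it requires isolation, it meets criterion W): it carries flag D.
By R28 (it is in state D1, it has attribute K1): it meets criterion X1.
By R34 (it is in category C1, it meets criterion W, it satisfies condition E): it is hypotensive.
By R35 (it meets criterion X1, it is admitted): it has a prior cardiac history.
By R14 (it carries flag D, it is tagged C): it has attribute A1.
By R19 (it is hypotensive, it is escalated): it is in state S.
By R23 (it has a prior cardiac history, it has marker S1): it meets criterion G.
By R32 (it meets criterion G, it has attribute A1, it meets criterion W): it has marker A.
By R18 (it has marker A, it is in state S): it has marker V.

Yes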